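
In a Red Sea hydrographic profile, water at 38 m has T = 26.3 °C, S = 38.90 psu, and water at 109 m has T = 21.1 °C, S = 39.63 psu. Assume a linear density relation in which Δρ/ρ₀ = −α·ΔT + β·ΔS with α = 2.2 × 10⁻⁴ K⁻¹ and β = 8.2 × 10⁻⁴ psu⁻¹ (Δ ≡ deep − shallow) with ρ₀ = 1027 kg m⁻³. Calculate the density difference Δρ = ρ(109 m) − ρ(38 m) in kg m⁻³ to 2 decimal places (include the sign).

+1.79 kg m⁻³

ΔT = -5.2 K, ΔS = +0.73 psu (deep − shallow).
Δρ/ρ₀ = −(2.2 × 10⁻⁴)(-5.2) + (8.2 × 10⁻⁴)(+0.73) = 1.7426 × 10⁻³.
Δρ = 1027 × (1.7426 × 10⁻³) = +1.79 kg m⁻³.
Positive Δρ: denser below, stable.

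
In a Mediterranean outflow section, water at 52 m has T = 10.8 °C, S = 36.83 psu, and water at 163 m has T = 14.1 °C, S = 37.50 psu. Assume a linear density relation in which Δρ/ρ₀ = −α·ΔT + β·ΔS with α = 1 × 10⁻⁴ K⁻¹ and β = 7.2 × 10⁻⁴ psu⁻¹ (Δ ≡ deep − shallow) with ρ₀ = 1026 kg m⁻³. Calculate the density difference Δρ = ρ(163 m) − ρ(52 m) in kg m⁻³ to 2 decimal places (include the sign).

ΔT = +3.3 K, ΔS = +0.67 psu (deep − shallow).
Δρ/ρ₀ = −(1 × 10⁻⁴)(+3.3) + (7.2 × 10⁻⁴)(+0.67) = 1.524 × 10⁻⁴.
Δρ = 1026 × (1.524 × 10⁻⁴) = +0.16 kg m⁻³.
Positive Δρ: denser below, stable.

+0.16 kg m⁻³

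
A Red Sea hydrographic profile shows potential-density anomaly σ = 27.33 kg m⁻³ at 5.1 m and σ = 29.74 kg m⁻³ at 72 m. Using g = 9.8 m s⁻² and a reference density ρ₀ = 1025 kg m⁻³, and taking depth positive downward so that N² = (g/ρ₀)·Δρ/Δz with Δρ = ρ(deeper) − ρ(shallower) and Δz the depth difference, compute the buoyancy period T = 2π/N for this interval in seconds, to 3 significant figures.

339 s

Δρ = 1029.74 − 1027.33 = 2.41 kg m⁻³ over Δz = 72 − 5.1 = 66.9 m.
N² = (9.8/1025) × (2.41/66.9) = 3.4442 × 10⁻⁴ s⁻².
N = √(3.4442 × 10⁻⁴) = 0.018559 rad s⁻¹, so T = 2π/N = 338.55 s ≈ 339 s.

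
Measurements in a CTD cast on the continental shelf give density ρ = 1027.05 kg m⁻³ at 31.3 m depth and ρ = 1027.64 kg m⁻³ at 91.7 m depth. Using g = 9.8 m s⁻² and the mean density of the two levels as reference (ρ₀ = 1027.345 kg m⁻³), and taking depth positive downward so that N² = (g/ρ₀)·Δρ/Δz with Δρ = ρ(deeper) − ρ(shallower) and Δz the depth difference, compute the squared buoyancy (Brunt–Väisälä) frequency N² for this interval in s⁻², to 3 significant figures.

9.32 × 10⁻⁵ s⁻²

Δρ = 1027.64 − 1027.05 = 0.59 kg m⁻³ over Δz = 91.7 − 31.3 = 60.4 m.
N² = (9.8/1027.345) × (0.59/60.4) = 9.3180 × 10⁻⁵ s⁻² ≈ 9.32 × 10⁻⁵ s⁻².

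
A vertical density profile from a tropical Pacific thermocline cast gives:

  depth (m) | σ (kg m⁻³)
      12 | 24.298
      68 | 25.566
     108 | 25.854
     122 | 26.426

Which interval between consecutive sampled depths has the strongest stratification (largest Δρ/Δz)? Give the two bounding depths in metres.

Compute the density gradient over each adjacent pair:
  12–68 m: Δρ/Δz = 1.268/56 = 0.023 kg m⁻⁴
  68–108 m: Δρ/Δz = 0.288/40 = 7.2 × 10⁻³ kg m⁻⁴
  108–122 m: Δρ/Δz = 0.572/14 = 0.041 kg m⁻⁴
The largest gradient is in the 108–122 m interval — the pycnocline.

108–122 m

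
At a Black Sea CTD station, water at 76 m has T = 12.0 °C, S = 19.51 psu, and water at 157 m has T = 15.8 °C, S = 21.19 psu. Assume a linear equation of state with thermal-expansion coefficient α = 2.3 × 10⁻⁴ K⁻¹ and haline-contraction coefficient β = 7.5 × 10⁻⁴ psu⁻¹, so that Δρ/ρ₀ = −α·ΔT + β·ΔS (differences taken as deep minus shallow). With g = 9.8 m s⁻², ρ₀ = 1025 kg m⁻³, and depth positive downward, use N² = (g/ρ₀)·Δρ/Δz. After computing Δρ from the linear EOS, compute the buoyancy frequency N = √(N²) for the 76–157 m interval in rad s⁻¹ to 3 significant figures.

6.83 × 10⁻³ rad s⁻¹

ΔT = +3.8 K, ΔS = +1.68 psu (deep − shallow).
Δρ/ρ₀ = −αΔT + βΔS = -8.74 × 10⁻⁴ + 1.26 × 10⁻³ = 3.86 × 10⁻⁴, so Δρ ≈ 0.3957 kg m⁻³.
N² = (g/ρ₀)·Δρ/Δz = g·(Δρ/ρ₀)/Δz = 9.8 × 3.86 × 10⁻⁴ / 81 = 4.6701 × 10⁻⁵ s⁻².
N = √(4.6701 × 10⁻⁵) = 6.8338 × 10⁻³ rad s⁻¹ ≈ 6.83 × 10⁻³ rad s⁻¹.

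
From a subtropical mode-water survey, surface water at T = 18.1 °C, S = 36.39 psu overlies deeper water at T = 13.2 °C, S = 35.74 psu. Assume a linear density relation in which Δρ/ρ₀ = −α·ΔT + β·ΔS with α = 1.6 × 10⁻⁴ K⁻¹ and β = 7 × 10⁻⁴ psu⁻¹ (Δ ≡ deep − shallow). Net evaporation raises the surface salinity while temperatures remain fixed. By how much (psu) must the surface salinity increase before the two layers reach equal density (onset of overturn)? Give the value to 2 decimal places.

0.47 psu

Neutral buoyancy requires −α(T_deep − T_surf) + β(S_deep − S_surf′) = 0.
S_surf′ = S_deep − (α/β)·ΔT = 35.74 − (1.6 × 10⁻⁴/7 × 10⁻⁴)·(-4.9) = 36.8600 psu.
Increase required: 36.8600 − 36.39 = 0.4700 psu.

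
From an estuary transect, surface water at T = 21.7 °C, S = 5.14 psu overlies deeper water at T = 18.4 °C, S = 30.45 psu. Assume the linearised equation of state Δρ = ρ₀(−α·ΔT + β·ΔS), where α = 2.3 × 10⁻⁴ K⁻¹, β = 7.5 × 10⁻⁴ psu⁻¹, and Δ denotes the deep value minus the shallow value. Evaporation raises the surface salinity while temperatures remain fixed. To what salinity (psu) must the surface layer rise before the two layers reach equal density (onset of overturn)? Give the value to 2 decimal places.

31.46 psu

Neutral buoyancy requires −α(T_deep − T_surf) + β(S_deep − S_surf′) = 0.
S_surf′ = S_deep − (α/β)·ΔT = 30.45 − (2.3 × 10⁻⁴/7.5 × 10⁻⁴)·(-3.3) = 31.4620 psu.
Increase required: 31.4620 − 5.14 = 26.3220 psu.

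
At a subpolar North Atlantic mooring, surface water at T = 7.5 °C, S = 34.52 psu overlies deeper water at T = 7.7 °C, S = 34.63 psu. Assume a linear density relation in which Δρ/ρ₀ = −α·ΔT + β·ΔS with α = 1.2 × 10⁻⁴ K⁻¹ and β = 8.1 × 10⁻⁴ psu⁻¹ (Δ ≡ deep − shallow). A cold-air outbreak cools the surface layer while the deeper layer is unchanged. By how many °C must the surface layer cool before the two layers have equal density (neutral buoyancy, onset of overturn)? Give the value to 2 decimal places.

Neutral buoyancy requires Δρ = 0, i.e. −α(T_deep − T_surf′) + β(S_deep − S_surf) = 0.
T_surf′ = T_deep − (β/α)·ΔS = 7.7 − (8.1 × 10⁻⁴/1.2 × 10⁻⁴)·(+0.11) = 6.9575 °C.
Cooling required: 7.5 − (6.9575) = 0.5425 °C.

0.54 °C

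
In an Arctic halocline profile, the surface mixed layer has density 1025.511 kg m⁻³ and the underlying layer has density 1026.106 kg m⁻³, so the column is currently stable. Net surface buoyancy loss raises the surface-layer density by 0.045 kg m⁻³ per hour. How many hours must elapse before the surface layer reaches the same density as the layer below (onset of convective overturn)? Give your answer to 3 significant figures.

Density deficit of the surface layer: 1026.106 − 1025.511 = 0.595 kg m⁻³.
Required change = 0.595 / 0.045 = 13.2 hours.

13.2 hours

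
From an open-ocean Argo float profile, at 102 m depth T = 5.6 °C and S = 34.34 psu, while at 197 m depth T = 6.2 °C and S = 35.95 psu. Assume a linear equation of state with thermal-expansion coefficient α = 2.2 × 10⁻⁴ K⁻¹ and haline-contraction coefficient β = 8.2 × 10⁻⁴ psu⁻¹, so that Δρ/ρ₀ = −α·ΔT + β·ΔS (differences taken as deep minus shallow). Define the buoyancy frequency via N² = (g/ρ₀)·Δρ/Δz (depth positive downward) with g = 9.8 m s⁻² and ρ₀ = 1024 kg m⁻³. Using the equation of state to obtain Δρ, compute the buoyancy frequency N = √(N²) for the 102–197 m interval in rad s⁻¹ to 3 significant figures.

0.0111 rad s⁻¹

ΔT = +0.6 K, ΔS = +1.61 psu (deep − shallow).
Δρ/ρ₀ = −αΔT + βΔS = -1.32 × 10⁻⁴ + 1.3202 × 10⁻³ = 1.1882 × 10⁻³, so Δρ ≈ 1.217 kg m⁻³.
N² = (g/ρ₀)·Δρ/Δz = g·(Δρ/ρ₀)/Δz = 9.8 × 1.1882 × 10⁻³ / 95 = 1.2257 × 10⁻⁴ s⁻².
N = √(1.2257 × 10⁻⁴) = 0.011071 rad s⁻¹ ≈ 0.0111 rad s⁻¹.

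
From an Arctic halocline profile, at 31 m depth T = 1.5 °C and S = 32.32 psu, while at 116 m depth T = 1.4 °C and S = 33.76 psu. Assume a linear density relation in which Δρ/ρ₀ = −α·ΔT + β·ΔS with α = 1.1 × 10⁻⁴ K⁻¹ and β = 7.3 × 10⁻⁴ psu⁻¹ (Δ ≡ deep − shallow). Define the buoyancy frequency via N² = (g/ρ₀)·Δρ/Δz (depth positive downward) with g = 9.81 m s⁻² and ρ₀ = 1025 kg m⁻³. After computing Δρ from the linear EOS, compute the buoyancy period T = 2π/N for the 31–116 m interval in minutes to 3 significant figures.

ΔT = -0.1 K, ΔS = +1.44 psu (deep − shallow).
Δρ/ρ₀ = −αΔT + βΔS = 1.10 × 10⁻⁵ + 1.0512 × 10⁻³ = 1.0622 × 10⁻³, so Δρ ≈ 1.089 kg m⁻³.
N² = (g/ρ₀)·Δρ/Δz = g·(Δρ/ρ₀)/Δz = 9.81 × 1.0622 × 10⁻³ / 85 = 1.2259 × 10⁻⁴ s⁻².
N = √(1.2259 × 10⁻⁴) = 0.011072 rad s⁻¹ → T = 2π/N = 567.48 s = 9.4580 min ≈ 9.46 min.

9.46 min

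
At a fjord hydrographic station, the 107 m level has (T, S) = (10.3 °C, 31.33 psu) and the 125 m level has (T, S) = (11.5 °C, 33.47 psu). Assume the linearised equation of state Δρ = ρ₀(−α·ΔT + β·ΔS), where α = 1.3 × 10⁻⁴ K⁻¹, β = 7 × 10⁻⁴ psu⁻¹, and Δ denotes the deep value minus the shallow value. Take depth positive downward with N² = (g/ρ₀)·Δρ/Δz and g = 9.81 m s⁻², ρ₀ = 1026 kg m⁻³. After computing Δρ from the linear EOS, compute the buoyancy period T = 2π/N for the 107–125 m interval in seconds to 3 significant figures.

ΔT = +1.2 K, ΔS = +2.14 psu (deep − shallow).
Δρ/ρ₀ = −αΔT + βΔS = -1.56 × 10⁻⁴ + 1.498 × 10⁻³ = 1.342 × 10⁻³, so Δρ ≈ 1.377 kg m⁻³.
N² = (g/ρ₀)·Δρ/Δz = g·(Δρ/ρ₀)/Δz = 9.81 × 1.342 × 10⁻³ / 18 = 7.3139 × 10⁻⁴ s⁻².
N = √(7.3139 × 10⁻⁴) = 0.027044 rad s⁻¹ → T = 2π/N = 232.33 s ≈ 232 s.

232 s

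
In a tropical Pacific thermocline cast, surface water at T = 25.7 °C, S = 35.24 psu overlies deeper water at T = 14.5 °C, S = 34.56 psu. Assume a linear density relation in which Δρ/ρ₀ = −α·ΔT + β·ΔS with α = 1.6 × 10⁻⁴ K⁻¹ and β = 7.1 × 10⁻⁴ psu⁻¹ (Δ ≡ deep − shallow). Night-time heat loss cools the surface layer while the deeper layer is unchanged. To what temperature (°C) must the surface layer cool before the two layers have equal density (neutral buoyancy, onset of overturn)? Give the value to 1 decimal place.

Neutral buoyancy requires Δρ = 0, i.e. −α(T_deep − T_surf′) + β(S_deep − S_surf) = 0.
T_surf′ = T_deep − (β/α)·ΔS = 14.5 − (7.1 × 10⁻⁴/1.6 × 10⁻⁴)·(-0.68) = 17.517 °C.
Cooling required: 25.7 − (17.517) = 8.183 °C.

17.5 °C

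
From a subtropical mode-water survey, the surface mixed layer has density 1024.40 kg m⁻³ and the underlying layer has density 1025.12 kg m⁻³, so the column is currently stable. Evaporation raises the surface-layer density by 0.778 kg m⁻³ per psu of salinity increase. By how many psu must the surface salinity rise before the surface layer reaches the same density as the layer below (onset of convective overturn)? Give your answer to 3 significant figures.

Density deficit of the surface layer: 1025.12 − 1024.40 = 0.72 kg m⁻³.
Required change = 0.72 / 0.778 = 0.925 psu.

0.925 psu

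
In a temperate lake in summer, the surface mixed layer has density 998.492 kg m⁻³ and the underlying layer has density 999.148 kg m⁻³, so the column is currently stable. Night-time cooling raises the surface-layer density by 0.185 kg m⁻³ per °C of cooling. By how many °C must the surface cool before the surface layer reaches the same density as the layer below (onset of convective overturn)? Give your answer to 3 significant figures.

3.55 °C

Density deficit of the surface layer: 999.148 − 998.492 = 0.656 kg m⁻³.
Required change = 0.656 / 0.185 = 3.55 °C.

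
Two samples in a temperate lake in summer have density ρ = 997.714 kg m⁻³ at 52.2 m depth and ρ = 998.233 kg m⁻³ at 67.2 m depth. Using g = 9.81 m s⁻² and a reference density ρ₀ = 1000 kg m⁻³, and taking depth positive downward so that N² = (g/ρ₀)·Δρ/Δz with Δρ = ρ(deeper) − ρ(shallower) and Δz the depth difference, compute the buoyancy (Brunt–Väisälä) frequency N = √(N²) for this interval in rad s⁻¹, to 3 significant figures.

0.0184 rad s⁻¹

Δρ = 998.233 − 997.714 = 0.519 kg m⁻³ over Δz = 67.2 − 52.2 = 15 m.
N² = (9.81/1000) × (0.519/15) = 3.3943 × 10⁻⁴ s⁻².
N = √(3.3943 × 10⁻⁴) = 0.018424 rad s⁻¹ ≈ 0.0184 rad s⁻¹.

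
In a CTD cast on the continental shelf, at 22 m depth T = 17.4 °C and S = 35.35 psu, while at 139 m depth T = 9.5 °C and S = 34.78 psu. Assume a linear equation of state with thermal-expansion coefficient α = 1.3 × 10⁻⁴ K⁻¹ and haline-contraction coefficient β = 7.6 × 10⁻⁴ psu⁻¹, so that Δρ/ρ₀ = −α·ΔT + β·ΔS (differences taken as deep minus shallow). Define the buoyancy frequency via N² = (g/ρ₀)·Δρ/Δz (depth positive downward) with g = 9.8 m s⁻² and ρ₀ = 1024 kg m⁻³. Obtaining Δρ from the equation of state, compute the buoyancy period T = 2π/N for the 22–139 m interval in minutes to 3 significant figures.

ΔT = -7.9 K, ΔS = -0.57 psu (deep − shallow).
Δρ/ρ₀ = −αΔT + βΔS = 1.027 × 10⁻³ − 4.332 × 10⁻⁴ = 5.938 × 10⁻⁴, so Δρ ≈ 0.6081 kg m⁻³.
N² = (g/ρ₀)·Δρ/Δz = g·(Δρ/ρ₀)/Δz = 9.8 × 5.938 × 10⁻⁴ / 117 = 4.9737 × 10⁻⁵ s⁻².
N = √(4.9737 × 10⁻⁵) = 7.0524 × 10⁻³ rad s⁻¹ → T = 2π/N = 890.93 s = 14.849 min ≈ 14.8 min.

14.8 min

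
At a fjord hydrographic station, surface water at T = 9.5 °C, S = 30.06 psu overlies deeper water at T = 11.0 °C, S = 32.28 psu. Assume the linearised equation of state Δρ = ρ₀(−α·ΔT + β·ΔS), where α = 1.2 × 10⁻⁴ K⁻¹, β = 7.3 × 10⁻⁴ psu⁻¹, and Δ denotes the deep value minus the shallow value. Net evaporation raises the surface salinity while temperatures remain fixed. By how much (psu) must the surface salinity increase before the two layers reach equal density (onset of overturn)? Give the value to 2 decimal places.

Neutral buoyancy requires −α(T_deep − T_surf) + β(S_deep − S_surf′) = 0.
S_surf′ = S_deep − (α/β)·ΔT = 32.28 − (1.2 × 10⁻⁴/7.3 × 10⁻⁴)·(+1.5) = 32.0334 psu.
Increase required: 32.0334 − 30.06 = 1.9734 psu.

1.97 psu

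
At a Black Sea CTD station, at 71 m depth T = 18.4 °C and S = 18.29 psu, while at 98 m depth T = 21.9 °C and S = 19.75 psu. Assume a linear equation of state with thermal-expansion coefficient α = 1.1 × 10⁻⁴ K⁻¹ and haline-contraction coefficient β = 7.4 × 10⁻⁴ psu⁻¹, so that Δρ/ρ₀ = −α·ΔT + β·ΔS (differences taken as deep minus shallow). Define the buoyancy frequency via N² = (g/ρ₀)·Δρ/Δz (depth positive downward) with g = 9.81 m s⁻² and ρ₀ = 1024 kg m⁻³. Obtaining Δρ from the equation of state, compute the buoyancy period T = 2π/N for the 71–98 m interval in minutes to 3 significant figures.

6.59 min

ΔT = +3.5 K, ΔS = +1.46 psu (deep − shallow).
Δρ/ρ₀ = −αΔT + βΔS = -3.85 × 10⁻⁴ + 1.0804 × 10⁻³ = 6.954 × 10⁻⁴, so Δρ ≈ 0.7121 kg m⁻³.
N² = (g/ρ₀)·Δρ/Δz = g·(Δρ/ρ₀)/Δz = 9.81 × 6.954 × 10⁻⁴ / 27 = 2.5266 × 10⁻⁴ s⁻².
N = √(2.5266 × 10⁻⁴) = 0.015895 rad s⁻¹ → T = 2π/N = 395.29 s = 6.5882 min ≈ 6.59 min.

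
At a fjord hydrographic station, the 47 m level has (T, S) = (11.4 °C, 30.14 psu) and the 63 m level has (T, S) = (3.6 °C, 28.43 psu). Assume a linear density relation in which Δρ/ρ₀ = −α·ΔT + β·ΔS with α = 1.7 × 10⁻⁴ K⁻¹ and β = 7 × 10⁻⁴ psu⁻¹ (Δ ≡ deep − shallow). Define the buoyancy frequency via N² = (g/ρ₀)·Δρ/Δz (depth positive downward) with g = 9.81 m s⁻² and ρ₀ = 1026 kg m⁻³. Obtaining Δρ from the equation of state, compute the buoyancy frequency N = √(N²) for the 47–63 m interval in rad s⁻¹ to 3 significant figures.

8.89 × 10⁻³ rad s⁻¹

ΔT = -7.8 K, ΔS = -1.71 psu (deep − shallow).
Δρ/ρ₀ = −αΔT + βΔS = 1.326 × 10⁻³ − 1.197 × 10⁻³ = 1.29 × 10⁻⁴, so Δρ ≈ 0.1324 kg m⁻³.
N² = (g/ρ₀)·Δρ/Δz = g·(Δρ/ρ₀)/Δz = 9.81 × 1.29 × 10⁻⁴ / 16 = 7.9093 × 10⁻⁵ s⁻².
N = √(7.9093 × 10⁻⁵) = 8.8934 × 10⁻³ rad s⁻¹ ≈ 8.89 × 10⁻³ rad s⁻¹.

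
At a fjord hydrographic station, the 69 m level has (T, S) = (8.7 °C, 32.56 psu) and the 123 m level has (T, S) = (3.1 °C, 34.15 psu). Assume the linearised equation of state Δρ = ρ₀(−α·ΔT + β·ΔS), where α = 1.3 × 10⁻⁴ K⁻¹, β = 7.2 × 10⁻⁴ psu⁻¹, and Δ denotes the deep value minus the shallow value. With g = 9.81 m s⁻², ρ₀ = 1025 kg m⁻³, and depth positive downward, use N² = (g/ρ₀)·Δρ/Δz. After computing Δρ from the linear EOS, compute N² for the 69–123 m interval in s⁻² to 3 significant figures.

ΔT = -5.6 K, ΔS = +1.59 psu (deep − shallow).
Δρ/ρ₀ = −αΔT + βΔS = 7.28 × 10⁻⁴ + 1.1448 × 10⁻³ = 1.8728 × 10⁻³, so Δρ ≈ 1.920 kg m⁻³.
N² = (g/ρ₀)·Δρ/Δz = g·(Δρ/ρ₀)/Δz = 9.81 × 1.8728 × 10⁻³ / 54 = 3.4023 × 10⁻⁴ s⁻² ≈ 3.40 × 10⁻⁴ s⁻².

3.40 × 10⁻⁴ s⁻²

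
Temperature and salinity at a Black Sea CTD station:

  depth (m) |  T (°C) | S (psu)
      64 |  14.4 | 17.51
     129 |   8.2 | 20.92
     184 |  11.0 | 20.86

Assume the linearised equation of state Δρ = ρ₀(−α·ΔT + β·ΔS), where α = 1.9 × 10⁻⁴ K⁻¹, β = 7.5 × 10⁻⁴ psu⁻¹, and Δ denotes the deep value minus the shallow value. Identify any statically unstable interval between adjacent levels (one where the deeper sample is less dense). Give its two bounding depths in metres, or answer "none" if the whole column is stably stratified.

129–184 m

Evaluate Δρ/ρ₀ = −αΔT + βΔS across each adjacent pair:
  64–129 m: −αΔT+βΔS = −(1.9 × 10⁻⁴)(-6.2)+(7.5 × 10⁻⁴)(+3.41) = 3.7 × 10⁻³ → stable
  129–184 m: −αΔT+βΔS = −(1.9 × 10⁻⁴)(+2.8)+(7.5 × 10⁻⁴)(-0.06) = -5.8 × 10⁻⁴ → UNSTABLE
The 129–184 m interval has Δρ < 0: lighter water underlies denser water.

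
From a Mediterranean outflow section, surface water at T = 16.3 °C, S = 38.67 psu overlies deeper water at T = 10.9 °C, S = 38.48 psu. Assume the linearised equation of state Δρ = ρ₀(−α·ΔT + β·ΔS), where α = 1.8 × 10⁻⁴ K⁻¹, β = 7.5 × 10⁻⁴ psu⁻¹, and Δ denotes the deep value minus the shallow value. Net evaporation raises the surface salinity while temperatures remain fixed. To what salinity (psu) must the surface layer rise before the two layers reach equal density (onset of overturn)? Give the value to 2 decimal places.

39.78 psu

Neutral buoyancy requires −α(T_deep − T_surf) + β(S_deep − S_surf′) = 0.
S_surf′ = S_deep − (α/β)·ΔT = 38.48 − (1.8 × 10⁻⁴/7.5 × 10⁻⁴)·(-5.4) = 39.7760 psu.
Increase required: 39.7760 − 38.67 = 1.1060 psu.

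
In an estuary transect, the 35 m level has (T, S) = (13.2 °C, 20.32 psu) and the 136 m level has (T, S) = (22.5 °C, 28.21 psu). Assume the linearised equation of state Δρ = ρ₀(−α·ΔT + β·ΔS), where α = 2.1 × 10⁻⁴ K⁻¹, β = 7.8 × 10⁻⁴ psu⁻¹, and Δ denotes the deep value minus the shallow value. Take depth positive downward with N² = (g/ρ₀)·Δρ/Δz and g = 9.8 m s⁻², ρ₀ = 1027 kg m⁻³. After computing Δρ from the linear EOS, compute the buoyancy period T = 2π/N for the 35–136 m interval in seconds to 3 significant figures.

311 s

ΔT = +9.3 K, ΔS = +7.89 psu (deep − shallow).
Δρ/ρ₀ = −αΔT + βΔS = -1.953 × 10⁻³ + 6.1542 × 10⁻³ = 4.2012 × 10⁻³, so Δρ ≈ 4.315 kg m⁻³.
N² = (g/ρ₀)·Δρ/Δz = g·(Δρ/ρ₀)/Δz = 9.8 × 4.2012 × 10⁻³ / 101 = 4.0764 × 10⁻⁴ s⁻².
N = √(4.0764 × 10⁻⁴) = 0.020190 rad s⁻¹ → T = 2π/N = 311.20 s ≈ 311 s.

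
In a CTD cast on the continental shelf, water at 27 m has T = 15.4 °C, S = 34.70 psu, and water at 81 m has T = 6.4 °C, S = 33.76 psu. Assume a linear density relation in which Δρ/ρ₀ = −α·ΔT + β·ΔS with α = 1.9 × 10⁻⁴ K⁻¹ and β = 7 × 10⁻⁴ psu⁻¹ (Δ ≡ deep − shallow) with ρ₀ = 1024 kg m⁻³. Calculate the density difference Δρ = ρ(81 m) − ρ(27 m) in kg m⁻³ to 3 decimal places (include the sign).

+1.077 kg m⁻³

ΔT = -9.0 K, ΔS = -0.94 psu (deep − shallow).
Δρ/ρ₀ = −(1.9 × 10⁻⁴)(-9.0) + (7 × 10⁻⁴)(-0.94) = 1.052 × 10⁻³.
Δρ = 1024 × (1.052 × 10⁻³) = +1.077 kg m⁻³.
Positive Δρ: denser below, stable.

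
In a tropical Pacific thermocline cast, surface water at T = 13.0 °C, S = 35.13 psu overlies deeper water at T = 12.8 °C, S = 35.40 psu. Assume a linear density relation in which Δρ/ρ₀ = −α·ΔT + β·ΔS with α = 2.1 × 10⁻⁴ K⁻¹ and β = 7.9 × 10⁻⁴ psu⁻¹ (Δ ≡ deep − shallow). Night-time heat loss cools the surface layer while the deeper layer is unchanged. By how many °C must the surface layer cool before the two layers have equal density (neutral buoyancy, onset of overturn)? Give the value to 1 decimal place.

Neutral buoyancy requires Δρ = 0, i.e. −α(T_deep − T_surf′) + β(S_deep − S_surf) = 0.
T_surf′ = T_deep − (β/α)·ΔS = 12.8 − (7.9 × 10⁻⁴/2.1 × 10⁻⁴)·(+0.27) = 11.784 °C.
Cooling required: 13.0 − (11.784) = 1.216 °C.

1.2 °C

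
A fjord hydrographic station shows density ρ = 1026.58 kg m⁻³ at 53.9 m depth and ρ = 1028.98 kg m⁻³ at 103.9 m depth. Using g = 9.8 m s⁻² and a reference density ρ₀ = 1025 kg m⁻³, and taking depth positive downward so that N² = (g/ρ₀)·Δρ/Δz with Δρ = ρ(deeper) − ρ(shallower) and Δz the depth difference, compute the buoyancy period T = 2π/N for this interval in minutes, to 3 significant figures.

4.89 min

Δρ = 1028.98 − 1026.58 = 2.40 kg m⁻³ over Δz = 103.9 − 53.9 = 50 m.
N² = (9.8/1025) × (2.40/50) = 4.5893 × 10⁻⁴ s⁻².
N = √(4.5893 × 10⁻⁴) = 0.021423 rad s⁻¹, so T = 2π/N = 293.29 s = 4.8882 min ≈ 4.89 min.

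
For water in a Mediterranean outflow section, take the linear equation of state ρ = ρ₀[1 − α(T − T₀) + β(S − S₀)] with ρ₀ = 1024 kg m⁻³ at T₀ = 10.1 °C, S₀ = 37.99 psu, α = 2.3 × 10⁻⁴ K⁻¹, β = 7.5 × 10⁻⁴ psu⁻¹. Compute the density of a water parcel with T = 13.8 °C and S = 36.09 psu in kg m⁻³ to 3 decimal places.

1021.669 kg m⁻³

T − T₀ = +3.7 K, S − S₀ = -1.90 psu.
Bracket = 1 − α·(+3.7) + β·(-1.90) = 1 + (-2.276 × 10⁻³) = 0.9977240.
ρ = 1024 × 0.9977240 = 1021.669 kg m⁻³.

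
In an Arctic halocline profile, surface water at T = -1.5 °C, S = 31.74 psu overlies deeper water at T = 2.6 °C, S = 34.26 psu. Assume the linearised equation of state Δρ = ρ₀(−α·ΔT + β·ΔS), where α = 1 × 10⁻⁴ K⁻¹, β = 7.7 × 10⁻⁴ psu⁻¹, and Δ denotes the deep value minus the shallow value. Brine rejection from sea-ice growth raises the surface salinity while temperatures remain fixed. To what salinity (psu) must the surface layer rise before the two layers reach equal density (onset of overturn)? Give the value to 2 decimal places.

33.73 psu

Neutral buoyancy requires −α(T_deep − T_surf) + β(S_deep − S_surf′) = 0.
S_surf′ = S_deep − (α/β)·ΔT = 34.26 − (1 × 10⁻⁴/7.7 × 10⁻⁴)·(+4.1) = 33.7275 psu.
Increase required: 33.7275 − 31.74 = 1.9875 psu.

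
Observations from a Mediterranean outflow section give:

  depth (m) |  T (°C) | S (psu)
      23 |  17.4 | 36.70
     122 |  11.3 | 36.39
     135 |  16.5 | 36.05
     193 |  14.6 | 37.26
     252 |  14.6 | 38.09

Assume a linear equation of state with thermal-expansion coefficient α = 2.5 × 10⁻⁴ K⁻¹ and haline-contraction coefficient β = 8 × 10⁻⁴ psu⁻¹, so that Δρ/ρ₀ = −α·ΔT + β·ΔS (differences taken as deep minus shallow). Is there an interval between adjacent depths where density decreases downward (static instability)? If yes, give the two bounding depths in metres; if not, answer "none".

122–135 m

Evaluate Δρ/ρ₀ = −αΔT + βΔS across each adjacent pair:
  23–122 m: −αΔT+βΔS = −(2.5 × 10⁻⁴)(-6.1)+(8 × 10⁻⁴)(-0.31) = 1.3 × 10⁻³ → stable
  122–135 m: −αΔT+βΔS = −(2.5 × 10⁻⁴)(+5.2)+(8 × 10⁻⁴)(-0.34) = -1.6 × 10⁻³ → UNSTABLE
  135–193 m: −αΔT+βΔS = −(2.5 × 10⁻⁴)(-1.9)+(8 × 10⁻⁴)(+1.21) = 1.4 × 10⁻³ → stable
  193–252 m: −αΔT+βΔS = −(2.5 × 10⁻⁴)(+0.0)+(8 × 10⁻⁴)(+0.83) = 6.6 × 10⁻⁴ → stable
The 122–135 m interval has Δρ < 0: lighter water underlies denser water.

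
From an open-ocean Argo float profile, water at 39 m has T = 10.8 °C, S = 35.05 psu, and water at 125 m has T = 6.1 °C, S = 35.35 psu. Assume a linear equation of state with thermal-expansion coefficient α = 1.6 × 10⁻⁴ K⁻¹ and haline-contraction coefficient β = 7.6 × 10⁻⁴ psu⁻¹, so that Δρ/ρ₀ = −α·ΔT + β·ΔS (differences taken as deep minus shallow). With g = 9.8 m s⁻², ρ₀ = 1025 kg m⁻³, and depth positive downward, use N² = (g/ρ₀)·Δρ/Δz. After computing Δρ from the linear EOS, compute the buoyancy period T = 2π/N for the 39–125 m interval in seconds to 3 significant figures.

ΔT = -4.7 K, ΔS = +0.30 psu (deep − shallow).
Δρ/ρ₀ = −αΔT + βΔS = 7.52 × 10⁻⁴ + 2.28 × 10⁻⁴ = 9.80 × 10⁻⁴, so Δρ ≈ 1.004 kg m⁻³.
N² = (g/ρ₀)·Δρ/Δz = g·(Δρ/ρ₀)/Δz = 9.8 × 9.80 × 10⁻⁴ / 86 = 1.1167 × 10⁻⁴ s⁻².
N = √(1.1167 × 10⁻⁴) = 0.010567 rad s⁻¹ → T = 2π/N = 594.60 s ≈ 595 s.

595 s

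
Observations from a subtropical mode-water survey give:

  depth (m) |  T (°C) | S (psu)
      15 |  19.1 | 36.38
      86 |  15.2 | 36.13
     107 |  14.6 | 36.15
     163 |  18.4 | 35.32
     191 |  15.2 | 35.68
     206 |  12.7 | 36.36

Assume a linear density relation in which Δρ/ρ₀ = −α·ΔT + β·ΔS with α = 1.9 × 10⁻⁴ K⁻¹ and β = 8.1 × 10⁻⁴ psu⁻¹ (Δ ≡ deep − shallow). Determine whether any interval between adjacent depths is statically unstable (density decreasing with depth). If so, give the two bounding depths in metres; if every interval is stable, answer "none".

107–163 m

Evaluate Δρ/ρ₀ = −αΔT + βΔS across each adjacent pair:
  15–86 m: −αΔT+βΔS = −(1.9 × 10⁻⁴)(-3.9)+(8.1 × 10⁻⁴)(-0.25) = 5.4 × 10⁻⁴ → stable
  86–107 m: −αΔT+βΔS = −(1.9 × 10⁻⁴)(-0.6)+(8.1 × 10⁻⁴)(+0.02) = 1.3 × 10⁻⁴ → stable
  107–163 m: −αΔT+βΔS = −(1.9 × 10⁻⁴)(+3.8)+(8.1 × 10⁻⁴)(-0.83) = -1.4 × 10⁻³ → UNSTABLE
  163–191 m: −αΔT+βΔS = −(1.9 × 10⁻⁴)(-3.2)+(8.1 × 10⁻⁴)(+0.36) = 9.0 × 10⁻⁴ → stable
  191–206 m: −αΔT+βΔS = −(1.9 × 10⁻⁴)(-2.5)+(8.1 × 10⁻⁴)(+0.68) = 1.0 × 10⁻³ → stable
The 107–163 m interval has Δρ < 0: lighter water underlies denser water.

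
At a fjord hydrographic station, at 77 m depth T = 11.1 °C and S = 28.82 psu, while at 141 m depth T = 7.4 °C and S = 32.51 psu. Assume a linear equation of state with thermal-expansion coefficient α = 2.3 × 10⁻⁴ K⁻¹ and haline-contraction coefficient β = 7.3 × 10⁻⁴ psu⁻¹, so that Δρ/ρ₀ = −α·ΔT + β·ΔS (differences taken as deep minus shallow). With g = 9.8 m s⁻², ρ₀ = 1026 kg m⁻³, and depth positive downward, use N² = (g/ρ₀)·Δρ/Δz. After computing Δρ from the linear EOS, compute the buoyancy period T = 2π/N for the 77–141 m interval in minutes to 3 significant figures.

ΔT = -3.7 K, ΔS = +3.69 psu (deep − shallow).
Δρ/ρ₀ = −αΔT + βΔS = 8.51 × 10⁻⁴ + 2.6937 × 10⁻³ = 3.5447 × 10⁻³, so Δρ ≈ 3.637 kg m⁻³.
N² = (g/ρ₀)·Δρ/Δz = g·(Δρ/ρ₀)/Δz = 9.8 × 3.5447 × 10⁻³ / 64 = 5.4278 × 10⁻⁴ s⁻².
N = √(5.4278 × 10⁻⁴) = 0.023298 rad s⁻¹ → T = 2π/N = 269.69 s = 4.4948 min ≈ 4.49 min.

4.49 min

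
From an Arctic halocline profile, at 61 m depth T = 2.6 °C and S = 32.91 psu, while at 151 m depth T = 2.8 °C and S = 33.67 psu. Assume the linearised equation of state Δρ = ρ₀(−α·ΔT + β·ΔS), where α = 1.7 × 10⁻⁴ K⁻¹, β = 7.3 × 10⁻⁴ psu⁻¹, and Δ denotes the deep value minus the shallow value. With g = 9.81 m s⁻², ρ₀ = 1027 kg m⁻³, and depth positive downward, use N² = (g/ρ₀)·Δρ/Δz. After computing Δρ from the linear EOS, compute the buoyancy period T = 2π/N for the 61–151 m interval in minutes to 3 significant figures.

ΔT = +0.2 K, ΔS = +0.76 psu (deep − shallow).
Δρ/ρ₀ = −αΔT + βΔS = -3.40 × 10⁻⁵ + 5.548 × 10⁻⁴ = 5.208 × 10⁻⁴, so Δρ ≈ 0.5349 kg m⁻³.
N² = (g/ρ₀)·Δρ/Δz = g·(Δρ/ρ₀)/Δz = 9.81 × 5.208 × 10⁻⁴ / 90 = 5.6767 × 10⁻⁵ s⁻².
N = √(5.6767 × 10⁻⁵) = 7.5344 × 10⁻³ rad s⁻¹ → T = 2π/N = 833.93 s = 13.899 min ≈ 13.9 min.

13.9 min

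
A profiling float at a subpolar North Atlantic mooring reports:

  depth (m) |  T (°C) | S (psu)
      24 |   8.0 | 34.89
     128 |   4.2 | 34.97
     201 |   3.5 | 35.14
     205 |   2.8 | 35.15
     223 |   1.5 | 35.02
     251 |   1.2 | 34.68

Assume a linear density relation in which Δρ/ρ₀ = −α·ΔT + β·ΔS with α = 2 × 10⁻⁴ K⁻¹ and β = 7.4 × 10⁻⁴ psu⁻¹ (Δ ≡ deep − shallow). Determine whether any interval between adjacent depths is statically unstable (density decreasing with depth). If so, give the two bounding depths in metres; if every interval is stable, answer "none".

Evaluate Δρ/ρ₀ = −αΔT + βΔS across each adjacent pair:
  24–128 m: −αΔT+βΔS = −(2 × 10⁻⁴)(-3.8)+(7.4 × 10⁻⁴)(+0.08) = 8.2 × 10⁻⁴ → stable
  128–201 m: −αΔT+βΔS = −(2 × 10⁻⁴)(-0.7)+(7.4 × 10⁻⁴)(+0.17) = 2.7 × 10⁻⁴ → stable
  201–205 m: −αΔT+βΔS = −(2 × 10⁻⁴)(-0.7)+(7.4 × 10⁻⁴)(+0.01) = 1.5 × 10⁻⁴ → stable
  205–223 m: −αΔT+βΔS = −(2 × 10⁻⁴)(-1.3)+(7.4 × 10⁻⁴)(-0.13) = 1.6 × 10⁻⁴ → stable
  223–251 m: −αΔT+βΔS = −(2 × 10⁻⁴)(-0.3)+(7.4 × 10⁻⁴)(-0.34) = -1.9 × 10⁻⁴ → UNSTABLE
The 223–251 m interval has Δρ < 0: lighter water underlies denser water.

223–251 m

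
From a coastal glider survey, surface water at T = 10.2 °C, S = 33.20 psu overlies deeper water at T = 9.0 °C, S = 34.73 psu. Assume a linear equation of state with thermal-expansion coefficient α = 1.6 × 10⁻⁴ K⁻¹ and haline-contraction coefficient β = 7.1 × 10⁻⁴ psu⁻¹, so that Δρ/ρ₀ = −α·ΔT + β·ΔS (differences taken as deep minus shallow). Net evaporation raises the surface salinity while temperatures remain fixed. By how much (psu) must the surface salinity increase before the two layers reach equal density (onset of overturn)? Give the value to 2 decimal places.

Neutral buoyancy requires −α(T_deep − T_surf) + β(S_deep − S_surf′) = 0.
S_surf′ = S_deep − (α/β)·ΔT = 34.73 − (1.6 × 10⁻⁴/7.1 × 10⁻⁴)·(-1.2) = 35.0004 psu.
Increase required: 35.0004 − 33.20 = 1.8004 psu.

1.80 psu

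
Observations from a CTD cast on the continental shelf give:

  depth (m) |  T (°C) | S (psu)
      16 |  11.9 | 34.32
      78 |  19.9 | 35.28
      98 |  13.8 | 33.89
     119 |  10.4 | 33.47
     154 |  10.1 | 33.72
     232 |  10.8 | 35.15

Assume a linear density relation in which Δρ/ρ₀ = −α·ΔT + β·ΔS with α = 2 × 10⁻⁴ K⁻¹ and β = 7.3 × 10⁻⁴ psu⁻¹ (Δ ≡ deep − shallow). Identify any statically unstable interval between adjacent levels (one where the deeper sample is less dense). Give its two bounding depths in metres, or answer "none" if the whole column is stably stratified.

16–78 m

Evaluate Δρ/ρ₀ = −αΔT + βΔS across each adjacent pair:
  16–78 m: −αΔT+βΔS = −(2 × 10⁻⁴)(+8.0)+(7.3 × 10⁻⁴)(+0.96) = -9.0 × 10⁻⁴ → UNSTABLE
  78–98 m: −αΔT+βΔS = −(2 × 10⁻⁴)(-6.1)+(7.3 × 10⁻⁴)(-1.39) = 2.1 × 10⁻⁴ → stable
  98–119 m: −αΔT+βΔS = −(2 × 10⁻⁴)(-3.4)+(7.3 × 10⁻⁴)(-0.42) = 3.7 × 10⁻⁴ → stable
  119–154 m: −αΔT+βΔS = −(2 × 10⁻⁴)(-0.3)+(7.3 × 10⁻⁴)(+0.25) = 2.4 × 10⁻⁴ → stable
  154–232 m: −αΔT+βΔS = −(2 × 10⁻⁴)(+0.7)+(7.3 × 10⁻⁴)(+1.43) = 9.0 × 10⁻⁴ → stable
The 16–78 m interval has Δρ < 0: lighter water underlies denser water.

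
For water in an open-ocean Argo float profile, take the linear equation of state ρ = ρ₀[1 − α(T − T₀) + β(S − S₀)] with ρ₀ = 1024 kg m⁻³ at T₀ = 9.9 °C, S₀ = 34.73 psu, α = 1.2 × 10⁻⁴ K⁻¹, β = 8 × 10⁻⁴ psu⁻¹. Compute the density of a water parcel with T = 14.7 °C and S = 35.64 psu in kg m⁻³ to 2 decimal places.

1024.16 kg m⁻³

T − T₀ = +4.8 K, S − S₀ = +0.91 psu.
Bracket = 1 − α·(+4.8) + β·(+0.91) = 1 + (1.52 × 10⁻⁴) = 1.0001520.
ρ = 1024 × 1.0001520 = 1024.16 kg m⁻³.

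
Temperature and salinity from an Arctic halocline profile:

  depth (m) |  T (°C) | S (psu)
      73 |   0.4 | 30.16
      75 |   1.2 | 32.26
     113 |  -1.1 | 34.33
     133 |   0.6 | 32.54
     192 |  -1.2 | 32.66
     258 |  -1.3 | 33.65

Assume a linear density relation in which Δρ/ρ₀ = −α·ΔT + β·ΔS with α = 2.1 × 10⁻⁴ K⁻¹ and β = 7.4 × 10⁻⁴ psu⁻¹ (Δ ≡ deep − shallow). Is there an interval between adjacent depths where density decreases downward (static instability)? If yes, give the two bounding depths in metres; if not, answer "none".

Evaluate Δρ/ρ₀ = −αΔT + βΔS across each adjacent pair:
  73–75 m: −αΔT+βΔS = −(2.1 × 10⁻⁴)(+0.8)+(7.4 × 10⁻⁴)(+2.10) = 1.4 × 10⁻³ → stable
  75–113 m: −αΔT+βΔS = −(2.1 × 10⁻⁴)(-2.3)+(7.4 × 10⁻⁴)(+2.07) = 2.0 × 10⁻³ → stable
  113–133 m: −αΔT+βΔS = −(2.1 × 10⁻⁴)(+1.7)+(7.4 × 10⁻⁴)(-1.79) = -1.7 × 10⁻³ → UNSTABLE
  133–192 m: −αΔT+βΔS = −(2.1 × 10⁻⁴)(-1.8)+(7.4 × 10⁻⁴)(+0.12) = 4.7 × 10⁻⁴ → stable
  192–258 m: −αΔT+βΔS = −(2.1 × 10⁻⁴)(-0.1)+(7.4 × 10⁻⁴)(+0.99) = 7.5 × 10⁻⁴ → stable
The 113–133 m interval has Δρ < 0: lighter water underlies denser water.

113–133 m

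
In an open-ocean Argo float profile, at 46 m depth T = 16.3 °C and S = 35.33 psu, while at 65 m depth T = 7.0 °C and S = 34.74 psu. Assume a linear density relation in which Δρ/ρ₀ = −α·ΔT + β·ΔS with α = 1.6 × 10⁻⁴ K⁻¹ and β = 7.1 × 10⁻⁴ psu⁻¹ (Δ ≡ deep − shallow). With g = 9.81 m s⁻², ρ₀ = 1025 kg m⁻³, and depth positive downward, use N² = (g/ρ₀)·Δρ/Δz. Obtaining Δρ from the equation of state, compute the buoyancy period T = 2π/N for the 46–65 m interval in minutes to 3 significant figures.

ΔT = -9.3 K, ΔS = -0.59 psu (deep − shallow).
Δρ/ρ₀ = −αΔT + βΔS = 1.488 × 10⁻³ − 4.189 × 10⁻⁴ = 1.0691 × 10⁻³, so Δρ ≈ 1.096 kg m⁻³.
N² = (g/ρ₀)·Δρ/Δz = g·(Δρ/ρ₀)/Δz = 9.81 × 1.0691 × 10⁻³ / 19 = 5.5199 × 10⁻⁴ s⁻².
N = √(5.5199 × 10⁻⁴) = 0.023494 rad s⁻¹ → T = 2π/N = 267.44 s = 4.4573 min ≈ 4.46 min.

4.46 min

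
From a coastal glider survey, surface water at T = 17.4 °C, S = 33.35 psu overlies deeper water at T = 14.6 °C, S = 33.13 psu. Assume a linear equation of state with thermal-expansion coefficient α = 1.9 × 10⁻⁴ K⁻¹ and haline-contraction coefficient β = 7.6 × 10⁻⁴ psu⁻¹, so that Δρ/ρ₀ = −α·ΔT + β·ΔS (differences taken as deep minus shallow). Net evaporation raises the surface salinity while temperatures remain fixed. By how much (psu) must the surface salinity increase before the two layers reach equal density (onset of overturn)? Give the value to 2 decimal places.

0.48 psu

Neutral buoyancy requires −α(T_deep − T_surf) + β(S_deep − S_surf′) = 0.
S_surf′ = S_deep − (α/β)·ΔT = 33.13 − (1.9 × 10⁻⁴/7.6 × 10⁻⁴)·(-2.8) = 33.8300 psu.
Increase required: 33.8300 − 33.35 = 0.4800 psu.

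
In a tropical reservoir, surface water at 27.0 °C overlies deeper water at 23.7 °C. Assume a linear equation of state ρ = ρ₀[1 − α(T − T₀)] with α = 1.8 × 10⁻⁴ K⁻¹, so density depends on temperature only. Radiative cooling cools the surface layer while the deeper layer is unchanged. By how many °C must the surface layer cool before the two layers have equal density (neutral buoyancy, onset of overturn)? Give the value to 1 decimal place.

3.3 °C

With temperature the only control, equal density requires T_surf′ = T_deep.
T_surf′ = 23.7 °C.
Cooling required: 27.0 − 23.7 = 3.3 °C.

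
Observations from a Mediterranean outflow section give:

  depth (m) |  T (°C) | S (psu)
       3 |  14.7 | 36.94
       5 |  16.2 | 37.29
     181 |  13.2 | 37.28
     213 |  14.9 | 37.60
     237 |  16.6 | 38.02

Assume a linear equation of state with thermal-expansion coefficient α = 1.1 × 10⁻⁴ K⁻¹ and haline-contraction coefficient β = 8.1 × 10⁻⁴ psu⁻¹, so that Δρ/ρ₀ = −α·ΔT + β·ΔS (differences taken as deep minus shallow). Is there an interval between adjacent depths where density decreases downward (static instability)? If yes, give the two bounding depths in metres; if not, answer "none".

Evaluate Δρ/ρ₀ = −αΔT + βΔS across each adjacent pair:
  3–5 m: −αΔT+βΔS = −(1.1 × 10⁻⁴)(+1.5)+(8.1 × 10⁻⁴)(+0.35) = 1.2 × 10⁻⁴ → stable
  5–181 m: −αΔT+βΔS = −(1.1 × 10⁻⁴)(-3.0)+(8.1 × 10⁻⁴)(-0.01) = 3.2 × 10⁻⁴ → stable
  181–213 m: −αΔT+βΔS = −(1.1 × 10⁻⁴)(+1.7)+(8.1 × 10⁻⁴)(+0.32) = 7.2 × 10⁻⁵ → stable
  213–237 m: −αΔT+βΔS = −(1.1 × 10⁻⁴)(+1.7)+(8.1 × 10⁻⁴)(+0.42) = 1.5 × 10⁻⁴ → stable
Every interval has Δρ > 0: the column is stably stratified throughout.

none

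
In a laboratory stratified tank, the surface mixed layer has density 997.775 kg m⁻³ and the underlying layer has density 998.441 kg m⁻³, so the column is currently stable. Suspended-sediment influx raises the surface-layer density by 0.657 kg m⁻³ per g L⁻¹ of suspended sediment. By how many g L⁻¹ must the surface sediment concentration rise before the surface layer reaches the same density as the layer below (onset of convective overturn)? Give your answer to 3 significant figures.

Density deficit of the surface layer: 998.441 − 997.775 = 0.666 kg m⁻³.
Required change = 0.666 / 0.657 = 1.01 g L⁻¹.

1.01 g L⁻¹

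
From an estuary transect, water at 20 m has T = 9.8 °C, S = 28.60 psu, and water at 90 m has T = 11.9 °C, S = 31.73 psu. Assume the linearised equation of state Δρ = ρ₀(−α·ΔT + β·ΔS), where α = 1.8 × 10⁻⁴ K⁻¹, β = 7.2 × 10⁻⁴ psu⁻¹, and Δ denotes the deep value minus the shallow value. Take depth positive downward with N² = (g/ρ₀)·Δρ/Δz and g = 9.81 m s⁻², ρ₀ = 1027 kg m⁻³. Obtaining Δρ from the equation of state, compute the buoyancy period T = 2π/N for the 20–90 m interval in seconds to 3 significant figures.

388 s

ΔT = +2.1 K, ΔS = +3.13 psu (deep − shallow).
Δρ/ρ₀ = −αΔT + βΔS = -3.78 × 10⁻⁴ + 2.2536 × 10⁻³ = 1.8756 × 10⁻³, so Δρ ≈ 1.926 kg m⁻³.
N² = (g/ρ₀)·Δρ/Δz = g·(Δρ/ρ₀)/Δz = 9.81 × 1.8756 × 10⁻³ / 70 = 2.6285 × 10⁻⁴ s⁻².
N = √(2.6285 × 10⁻⁴) = 0.016213 rad s⁻¹ → T = 2π/N = 387.54 s ≈ 388 s.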